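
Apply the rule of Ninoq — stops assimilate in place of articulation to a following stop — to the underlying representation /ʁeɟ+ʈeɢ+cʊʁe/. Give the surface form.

/ɟ/ is a voiced palatal stop. The following trigger /ʈ/ is retroflex, so /ɟ/ must become retroflex as well.
The voiced retroflex stop is [ɖ], so /ɟ/ → [ɖ].
At the second juncture, /ɢ/ likewise becomes [ɟ] adjacent to /c/.

[ʁeɖʈeɟcʊʁe]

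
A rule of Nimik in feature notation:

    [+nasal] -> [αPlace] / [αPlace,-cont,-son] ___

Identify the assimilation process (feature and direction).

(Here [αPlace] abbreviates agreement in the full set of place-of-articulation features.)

The shared variable α links the value of the place features (abbreviated [Place]) on the target to the same value on the neighbouring segment, so place is the feature that assimilates.
The conditioning segment sits to the left of the focus bar, meaning the trigger precedes the segment that changes — progressive assimilation.

progressive place assimilation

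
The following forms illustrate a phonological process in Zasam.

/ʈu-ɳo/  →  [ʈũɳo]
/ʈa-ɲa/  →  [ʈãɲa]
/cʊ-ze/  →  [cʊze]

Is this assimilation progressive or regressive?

regressive

The vowel /u/ surfaces as nasalised [ũ] next to the following nasal /ɳ/ — it has acquired the [+nasal] feature of its neighbour.
Likewise in the remaining data: /a/ → [ã] before /ɲ/ — each time a vowel is nasalised next to a following nasal.
No change occurs in [cʊze] because the vowel at the boundary is adjacent to an oral consonant, not a nasal (/ʊ/ next to /z/).
Because the conditioning nasal is to the right of the vowel that changes, the process is regressive (anticipatory).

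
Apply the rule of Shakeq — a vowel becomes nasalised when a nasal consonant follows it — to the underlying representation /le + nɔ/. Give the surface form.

The vowel /e/ is adjacent to the following nasal /n/, so it acquires [+nasal] and surfaces as [ẽ].

[lẽnɔ]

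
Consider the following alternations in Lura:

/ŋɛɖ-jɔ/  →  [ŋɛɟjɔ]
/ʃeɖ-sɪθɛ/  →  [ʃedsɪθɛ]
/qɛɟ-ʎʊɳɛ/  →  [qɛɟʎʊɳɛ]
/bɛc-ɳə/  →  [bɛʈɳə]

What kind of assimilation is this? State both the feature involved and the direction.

Underlying /ɖ/ is realised as [ɟ] next to /j/; /j/ itself does not change.
The change retroflex → palatal matches the place of the following /j/, identifying this as place assimilation.
Manner and voice are unchanged, so the assimilation is partial, not total.
The other alternating forms pattern the same way: /ɖ/ → [d] before /s/ (retroflex → alveolar, matching alveolar); /c/ → [ʈ] before /ɳ/ (palatal → retroflex, matching retroflex) — only place changes, and always toward the following segment.
No alternation appears in [qɛɟʎʊɳɛ]: there the adjacent consonants already agree in place (/ɟ/ and /ʎ/ are both palatal), so this form is consistent with the same rule.
The trigger is the following segment, so the direction is regressive (anticipatory).

regressive place assimilation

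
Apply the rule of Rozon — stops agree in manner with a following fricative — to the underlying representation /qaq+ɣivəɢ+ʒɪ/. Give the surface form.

[qaχɣivəʁʒɪ]

The rule targets /q/ (voiceless uvular stop), which sits before the trigger /ɣ/ (fricative).
The voiceless uvular fricative is [χ], so /q/ → [χ].
At the second juncture, /ɢ/ likewise becomes [ʁ] adjacent to /ʒ/.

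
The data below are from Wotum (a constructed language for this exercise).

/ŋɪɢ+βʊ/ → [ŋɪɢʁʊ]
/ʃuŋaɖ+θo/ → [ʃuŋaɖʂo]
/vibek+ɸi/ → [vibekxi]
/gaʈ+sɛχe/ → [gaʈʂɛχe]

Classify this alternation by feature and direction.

Underlying /β/ is realised as [ʁ] next to /ɢ/; /ɢ/ itself does not change.
The change bilabial → uvular matches the place of the preceding /ɢ/, identifying this as place assimilation.
Manner and voice are unchanged, so the assimilation is partial, not total.
The same holds elsewhere in the data: /θ/ → [ʂ] after /ɖ/ (dental → retroflex, matching retroflex); /ɸ/ → [x] after /k/ (bilabial → velar, matching velar); /s/ → [ʂ] after /ʈ/ (alveolar → retroflex, matching retroflex) — only place changes, and always toward the preceding segment.
Since the segment that changes follows the conditioning segment, the assimilation is progressive.

progressive place assimilation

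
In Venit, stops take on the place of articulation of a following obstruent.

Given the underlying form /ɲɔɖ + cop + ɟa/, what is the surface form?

[ɲɔɟcocɟa]

The rule targets /ɖ/ (voiced retroflex stop), which sits before the trigger /c/ (palatal).
A voiced palatal stop is [ɟ], so the surface segment is [ɟ].
At the second juncture, /p/ likewise becomes [c] adjacent to /ɟ/.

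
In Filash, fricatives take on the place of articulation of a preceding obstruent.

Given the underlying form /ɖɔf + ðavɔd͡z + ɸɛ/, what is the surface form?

[ɖɔfvavɔd͡zsɛ]

/ð/ is a voiced dental fricative. The preceding trigger /f/ is labiodental, so /ð/ must become labiodental as well.
A voiced labiodental fricative is [v], so the surface segment is [v].
At the second juncture, /ɸ/ likewise becomes [s] adjacent to /d͡z/.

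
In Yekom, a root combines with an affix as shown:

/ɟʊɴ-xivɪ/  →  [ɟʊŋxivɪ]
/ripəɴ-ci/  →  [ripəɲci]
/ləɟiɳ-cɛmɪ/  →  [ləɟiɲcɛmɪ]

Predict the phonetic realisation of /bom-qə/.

The data show regressive place assimilation: /ɴ/ → [ŋ] before /x/; /ɴ/ → [ɲ] before /c/; /ɳ/ → [ɲ] before /c/. In each pair only place changes, matching the following consonant, while manner and voice stay constant.
/m/ is a voiced bilabial nasal. The following trigger /q/ is uvular, so /m/ must become uvular as well.
The voiced uvular nasal is [ɴ], so /m/ → [ɴ].

[boɴqə]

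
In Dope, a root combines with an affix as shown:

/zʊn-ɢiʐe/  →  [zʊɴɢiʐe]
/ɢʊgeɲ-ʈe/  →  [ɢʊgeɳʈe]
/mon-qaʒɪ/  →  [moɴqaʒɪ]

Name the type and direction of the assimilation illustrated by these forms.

The segment that alternates is /n/, which surfaces as [ɴ] when adjacent to /ɢ/.
/n/ is alveolar while /ɢ/ is uvular; the output [ɴ] is uvular, matching the trigger — so the feature that spreads is place.
Manner and voice are unchanged, so the assimilation is partial, not total.
Checking the remaining alternations: /ɲ/ → [ɳ] before /ʈ/ (palatal → retroflex, matching retroflex); /n/ → [ɴ] before /q/ (alveolar → uvular, matching uvular) — only place changes, and always toward the following segment.
Since the segment that changes precedes the conditioning segment, the assimilation is regressive.

regressive place assimilation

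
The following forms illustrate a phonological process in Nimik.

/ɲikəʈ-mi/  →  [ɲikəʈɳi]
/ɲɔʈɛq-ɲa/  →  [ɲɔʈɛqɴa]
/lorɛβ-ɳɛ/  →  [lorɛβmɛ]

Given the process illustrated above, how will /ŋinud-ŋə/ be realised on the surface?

[ŋinudnə]

The data show progressive place assimilation: /m/ → [ɳ] after /ʈ/; /ɲ/ → [ɴ] after /q/; /ɳ/ → [m] after /β/. In each pair only place changes, matching the preceding consonant, while manner and voice stay constant.
The rule targets /ŋ/ (voiced velar nasal), which sits after the trigger /d/ (alveolar).
The voiced alveolar nasal is [n], so /ŋ/ → [n].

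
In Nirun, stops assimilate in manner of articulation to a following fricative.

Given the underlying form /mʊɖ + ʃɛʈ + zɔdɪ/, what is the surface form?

The rule targets /ɖ/ (voiced retroflex stop), which sits before the trigger /ʃ/ (fricative).
The voiced retroflex fricative is [ʐ], so /ɖ/ → [ʐ].
The same rule applies at the second boundary: /ʈ/ → [ʂ] next to /z/.

[mʊʐʃɛʂzɔdɪ]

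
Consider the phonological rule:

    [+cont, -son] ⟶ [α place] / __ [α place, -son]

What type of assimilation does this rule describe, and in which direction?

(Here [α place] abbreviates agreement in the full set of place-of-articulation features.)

The rule copies the place features (abbreviated [place]) from the environment onto the target, so the assimilating feature is place.
Since the environment is written after the underscore, the trigger follows the target; the direction is regressive.

regressive place assimilation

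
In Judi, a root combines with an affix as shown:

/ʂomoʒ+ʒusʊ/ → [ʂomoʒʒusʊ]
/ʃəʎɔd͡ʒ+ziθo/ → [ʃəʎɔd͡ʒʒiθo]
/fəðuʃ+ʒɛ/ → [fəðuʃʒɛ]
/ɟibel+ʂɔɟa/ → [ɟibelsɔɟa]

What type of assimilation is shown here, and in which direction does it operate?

progressive place assimilation

Comparing underlying and surface forms, /z/ → [ʒ] is the alternation; the neighbouring /d͡ʒ/ is constant.
/z/ is alveolar while /d͡ʒ/ is postalveolar; the output [ʒ] is postalveolar, matching the trigger — so the feature that spreads is place.
Manner and voice are unchanged, so the assimilation is partial, not total.
The other alternating form patterns the same way: /ʂ/ → [s] after /l/ (retroflex → alveolar, matching alveolar) — only place changes, and always toward the preceding segment.
No alternation appears in [ʂomoʒʒusʊ], [fəðuʃʒɛ]: there the adjacent consonants already agree in place (/ʒ/ and /ʒ/ are both postalveolar; /ʒ/ and /ʃ/ are both postalveolar), so these forms are consistent with the same rule.
Since the segment that changes follows the conditioning segment, the assimilation is progressive.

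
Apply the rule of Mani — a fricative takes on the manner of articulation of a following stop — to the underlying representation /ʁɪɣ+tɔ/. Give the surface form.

/ɣ/ is a voiced velar fricative. The following trigger /t/ is a stop, so /ɣ/ must become a stop as well.
Changing only its manner to stop gives [g] — the voiced velar stop.

[ʁɪgtɔ]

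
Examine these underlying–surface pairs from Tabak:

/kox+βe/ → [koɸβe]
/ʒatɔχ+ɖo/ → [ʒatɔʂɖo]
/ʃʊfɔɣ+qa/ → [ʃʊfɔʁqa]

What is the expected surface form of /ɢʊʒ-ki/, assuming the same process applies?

[ɢʊɣki]

The data show regressive place assimilation: /x/ → [ɸ] before /β/; /χ/ → [ʂ] before /ɖ/; /ɣ/ → [ʁ] before /q/. In each pair only place changes, matching the following consonant, while manner and voice stay constant.
/ʒ/ is a voiced postalveolar fricative. The following trigger /k/ is velar, so /ʒ/ must become velar as well.
A voiced velar fricative is [ɣ], so the surface segment is [ɣ].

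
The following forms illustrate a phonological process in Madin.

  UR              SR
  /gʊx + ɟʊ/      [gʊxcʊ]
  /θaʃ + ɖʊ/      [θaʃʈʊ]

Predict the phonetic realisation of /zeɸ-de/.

The data show progressive voicing assimilation: /ɟ/ → [c] after /x/; /ɖ/ → [ʈ] after /ʃ/. In each pair only voicing changes, matching the preceding consonant, while place and manner stay constant.
/d/ is a voiced alveolar stop. The preceding trigger /ɸ/ is voiceless, so /d/ must become voiceless as well.
A voiceless alveolar stop is [t], so the surface segment is [t].

[zeɸte]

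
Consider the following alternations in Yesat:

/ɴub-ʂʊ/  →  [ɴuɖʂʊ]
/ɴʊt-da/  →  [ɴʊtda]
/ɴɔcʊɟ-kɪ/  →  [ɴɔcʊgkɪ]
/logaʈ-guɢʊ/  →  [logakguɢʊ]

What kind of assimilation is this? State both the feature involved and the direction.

regressive place assimilation

Underlying /b/ is realised as [ɖ] next to /ʂ/; /ʂ/ itself does not change.
The change bilabial → retroflex matches the place of the following /ʂ/, identifying this as place assimilation.
Manner and voice are unchanged, so the assimilation is partial, not total.
The same holds elsewhere in the data: /ɟ/ → [g] before /k/ (palatal → velar, matching velar); /ʈ/ → [k] before /g/ (retroflex → velar, matching velar) — only place changes, and always toward the following segment.
Nothing changes in [ɴʊtda]: there the adjacent consonants already agree in place (/t/ and /d/ are both alveolar), so this form is consistent with the same rule.
The trigger is the following segment, so the direction is regressive (anticipatory).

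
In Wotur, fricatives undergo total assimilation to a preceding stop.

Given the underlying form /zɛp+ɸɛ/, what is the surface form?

[zɛppɛ]

/ɸ/ is the segment targeted by the rule; it sits immediately after /p/, so it assimilates completely and surfaces as [p].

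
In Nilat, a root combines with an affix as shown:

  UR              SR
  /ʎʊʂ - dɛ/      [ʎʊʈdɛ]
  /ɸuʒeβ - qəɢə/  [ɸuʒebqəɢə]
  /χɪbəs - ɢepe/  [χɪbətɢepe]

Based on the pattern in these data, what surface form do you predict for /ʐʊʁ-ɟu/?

The data show regressive manner assimilation: /ʂ/ → [ʈ] before /d/; /β/ → [b] before /q/; /s/ → [t] before /ɢ/. In each pair only manner changes, matching the following consonant, while place and voice stay constant.
/ʁ/ is a voiced uvular fricative. The following trigger /ɟ/ is a stop, so /ʁ/ must become a stop as well.
Changing only its manner to stop gives [ɢ] — the voiced uvular stop.

[ʐʊɢɟu]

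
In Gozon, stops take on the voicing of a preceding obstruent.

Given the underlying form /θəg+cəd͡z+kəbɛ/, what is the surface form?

The rule targets /c/ (voiceless palatal stop), which sits after the trigger /g/ (voiced).
Changing only its voicing to voiced gives [ɟ] — the voiced palatal stop.
The same rule applies at the second boundary: /k/ → [g] next to /d͡z/.

[θəgɟəd͡zgəbɛ]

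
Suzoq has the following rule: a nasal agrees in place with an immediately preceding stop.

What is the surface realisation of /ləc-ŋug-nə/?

/ŋ/ is a voiced velar nasal. The preceding trigger /c/ is palatal, so /ŋ/ must become palatal as well.
The voiced palatal nasal is [ɲ], so /ŋ/ → [ɲ].
The same rule applies at the second boundary: /n/ → [ŋ] next to /g/.

[ləcɲugŋə]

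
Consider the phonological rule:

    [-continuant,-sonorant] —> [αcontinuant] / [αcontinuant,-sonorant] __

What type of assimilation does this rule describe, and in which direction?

The shared variable α links the value of [continuant] on the target to that of the neighbouring obstruent. [continuant] distinguishes stops from fricatives — a manner-of-articulation feature — so this is manner assimilation.
The conditioning segment sits to the left of the focus bar, meaning the trigger precedes the segment that changes — progressive assimilation.

progressive manner assimilation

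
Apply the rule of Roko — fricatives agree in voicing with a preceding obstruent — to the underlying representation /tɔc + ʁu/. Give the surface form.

The rule targets /ʁ/ (voiced uvular fricative), which sits after the trigger /c/ (voiceless).
The voiceless uvular fricative is [χ], so /ʁ/ → [χ].

[tɔcχu]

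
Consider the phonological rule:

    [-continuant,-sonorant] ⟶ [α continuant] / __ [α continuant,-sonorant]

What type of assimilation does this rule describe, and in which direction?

regressive manner assimilation

The shared variable α links the value of [continuant] on the target to that of the neighbouring obstruent. [continuant] distinguishes stops from fricatives — a manner-of-articulation feature — so this is manner assimilation.
Since the environment is written after the underscore, the trigger follows the target; the direction is regressive.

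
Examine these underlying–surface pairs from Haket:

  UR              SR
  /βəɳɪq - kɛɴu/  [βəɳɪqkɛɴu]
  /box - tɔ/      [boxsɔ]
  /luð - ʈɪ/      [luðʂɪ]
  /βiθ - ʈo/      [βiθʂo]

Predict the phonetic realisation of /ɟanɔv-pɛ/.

The data show progressive manner assimilation: /t/ → [s] after /x/; /ʈ/ → [ʂ] after /ð/; /ʈ/ → [ʂ] after /θ/. In each pair only manner changes, matching the preceding consonant, while place and voice stay constant.
No alternation appears in [βəɳɪqkɛɴu]: there the adjacent consonants already agree in manner (/k/ and /q/ are both stops), so this form is consistent with the same rule.
/p/ is a voiceless bilabial stop. The preceding trigger /v/ is a fricative, so /p/ must become a fricative as well.
A voiceless bilabial fricative is [ɸ], so the surface segment is [ɸ].

[ɟanɔvɸɛ]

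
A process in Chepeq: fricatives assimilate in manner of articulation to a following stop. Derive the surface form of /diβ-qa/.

[dibqa]

/β/ is a voiced bilabial fricative. The following trigger /q/ is a stop, so /β/ must become a stop as well.
The voiced bilabial stop is [b], so /β/ → [b].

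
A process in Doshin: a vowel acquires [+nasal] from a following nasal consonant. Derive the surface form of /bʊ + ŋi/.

[bʊ̃ŋi]

The vowel /ʊ/ is adjacent to the following nasal /ŋ/, so it acquires [+nasal] and surfaces as [ʊ̃].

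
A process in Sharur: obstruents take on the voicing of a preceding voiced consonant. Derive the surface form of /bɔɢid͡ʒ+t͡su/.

The rule targets /t͡s/ (voiceless alveolar affricate), which sits after the trigger /d͡ʒ/ (voiced).
Changing only its voicing to voiced gives [d͡z] — the voiced alveolar affricate.

[bɔɢid͡ʒd͡zu]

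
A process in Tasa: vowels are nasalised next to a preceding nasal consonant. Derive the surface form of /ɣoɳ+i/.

[ɣoɳĩ]

/i/ sits next to the nasal /ɳ/ and is therefore nasalised to [ĩ].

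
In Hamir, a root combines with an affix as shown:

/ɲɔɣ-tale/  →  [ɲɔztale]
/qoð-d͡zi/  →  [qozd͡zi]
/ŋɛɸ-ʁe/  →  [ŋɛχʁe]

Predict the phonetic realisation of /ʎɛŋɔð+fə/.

[ʎɛŋɔvfə]

The data show regressive place assimilation: /ɣ/ → [z] before /t/; /ð/ → [z] before /d͡z/; /ɸ/ → [χ] before /ʁ/. In each pair only place changes, matching the following consonant, while manner and voice stay constant.
The rule targets /ð/ (voiced dental fricative), which sits before the trigger /f/ (labiodental).
A voiced labiodental fricative is [v], so the surface segment is [v].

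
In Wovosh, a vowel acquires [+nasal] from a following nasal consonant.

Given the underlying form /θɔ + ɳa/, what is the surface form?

/ɔ/ sits next to the nasal /ɳ/ and is therefore nasalised to [ɔ̃].

[θɔ̃ɳa]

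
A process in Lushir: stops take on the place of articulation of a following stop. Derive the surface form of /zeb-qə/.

[zeɢqə]

The rule targets /b/ (voiced bilabial stop), which sits before the trigger /q/ (uvular).
The voiced uvular stop is [ɢ], so /b/ → [ɢ].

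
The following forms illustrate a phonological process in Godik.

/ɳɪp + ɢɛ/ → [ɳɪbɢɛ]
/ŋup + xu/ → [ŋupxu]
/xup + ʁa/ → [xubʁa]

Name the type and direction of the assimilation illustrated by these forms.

Comparing underlying and surface forms, /p/ → [b] is the alternation; the neighbouring /ɢ/ is constant.
The change voiceless → voiced matches the voicing of the following /ɢ/, identifying this as voicing assimilation.
Place and manner are unchanged, so the assimilation is partial, not total.
The same holds elsewhere in the data: /p/ → [b] before /ʁ/ (voiceless → voiced, matching voiced) — only voicing changes, and always toward the following segment.
No alternation appears in [ŋupxu]: there the adjacent consonants already agree in voicing (/p/ and /x/ are both voiceless), so this form is consistent with the same rule.
Since the segment that changes precedes the conditioning segment, the assimilation is regressive.

regressive voicing assimilation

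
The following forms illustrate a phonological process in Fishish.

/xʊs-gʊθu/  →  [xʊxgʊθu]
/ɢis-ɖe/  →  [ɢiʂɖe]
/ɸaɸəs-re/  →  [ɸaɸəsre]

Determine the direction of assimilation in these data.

regressive

Comparing underlying and surface forms, /s/ → [x] is the alternation; the neighbouring /g/ is constant.
/s/ is alveolar while /g/ is velar; the output [x] is velar, matching the trigger — so the feature that spreads is place.
Checking the remaining alternation: /s/ → [ʂ] before /ɖ/ (alveolar → retroflex, matching retroflex) — only place changes, and always toward the following segment.
Nothing changes in [ɸaɸəsre]: there the adjacent consonants already agree in place (/s/ and /r/ are both alveolar), so this form is consistent with the same rule.
The trigger is the following segment, so the direction is regressive (anticipatory).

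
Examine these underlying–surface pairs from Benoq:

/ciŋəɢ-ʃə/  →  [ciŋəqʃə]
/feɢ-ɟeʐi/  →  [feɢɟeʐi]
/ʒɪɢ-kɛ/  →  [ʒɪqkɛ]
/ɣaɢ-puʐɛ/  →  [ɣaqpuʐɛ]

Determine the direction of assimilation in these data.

regressive

Comparing underlying and surface forms, /ɢ/ → [q] is the alternation; the neighbouring /ʃ/ is constant.
/ɢ/ is voiced while /ʃ/ is voiceless; the output [q] is voiceless, matching the trigger — so the feature that spreads is voicing.
The same holds elsewhere in the data: /ɢ/ → [q] before /k/ (voiced → voiceless, matching voiceless); /ɢ/ → [q] before /p/ (voiced → voiceless, matching voiceless) — only voicing changes, and always toward the following segment.
No alternation appears in [feɢɟeʐi]: there the adjacent consonants already agree in voicing (/ɢ/ and /ɟ/ are both voiced), so this form is consistent with the same rule.
Since the segment that changes precedes the conditioning segment, the assimilation is regressive.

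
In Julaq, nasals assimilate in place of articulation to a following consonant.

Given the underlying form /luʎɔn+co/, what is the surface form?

/n/ is a voiced alveolar nasal. The following trigger /c/ is palatal, so /n/ must become palatal as well.
A voiced palatal nasal is [ɲ], so the surface segment is [ɲ].

[luʎɔɲco]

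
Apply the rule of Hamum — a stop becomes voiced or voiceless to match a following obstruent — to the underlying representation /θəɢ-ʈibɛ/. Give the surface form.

[θəqʈibɛ]

The rule targets /ɢ/ (voiced uvular stop), which sits before the trigger /ʈ/ (voiceless).
The voiceless uvular stop is [q], so /ɢ/ → [q].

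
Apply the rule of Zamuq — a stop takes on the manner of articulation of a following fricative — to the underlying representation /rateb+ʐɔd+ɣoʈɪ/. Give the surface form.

[rateβʐɔzɣoʈɪ]

The rule targets /b/ (voiced bilabial stop), which sits before the trigger /ʐ/ (fricative).
A voiced bilabial fricative is [β], so the surface segment is [β].
The same rule applies at the second boundary: /d/ → [z] next to /ɣ/.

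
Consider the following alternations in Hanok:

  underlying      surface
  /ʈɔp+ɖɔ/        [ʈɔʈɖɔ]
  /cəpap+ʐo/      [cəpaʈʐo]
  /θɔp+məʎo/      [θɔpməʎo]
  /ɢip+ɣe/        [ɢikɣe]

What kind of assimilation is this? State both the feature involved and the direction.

regressive place assimilation

Comparing underlying and surface forms, /p/ → [ʈ] is the alternation; the neighbouring /ɖ/ is constant.
The change bilabial → retroflex matches the place of the following /ɖ/, identifying this as place assimilation.
Manner and voice are unchanged, so the assimilation is partial, not total.
The other alternating forms pattern the same way: /p/ → [ʈ] before /ʐ/ (bilabial → retroflex, matching retroflex); /p/ → [k] before /ɣ/ (bilabial → velar, matching velar) — only place changes, and always toward the following segment.
No alternation appears in [θɔpməʎo]: there the adjacent consonants already agree in place (/p/ and /m/ are both bilabial), so this form is consistent with the same rule.
The trigger is the following segment, so the direction is regressive (anticipatory).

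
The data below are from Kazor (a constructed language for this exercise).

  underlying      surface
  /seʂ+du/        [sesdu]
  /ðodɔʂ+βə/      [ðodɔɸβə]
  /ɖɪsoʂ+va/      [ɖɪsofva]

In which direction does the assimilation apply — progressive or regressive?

regressive

Comparing underlying and surface forms, /ʂ/ → [s] is the alternation; the neighbouring /d/ is constant.
The change retroflex → alveolar matches the place of the following /d/, identifying this as place assimilation.
Checking the remaining alternations: /ʂ/ → [ɸ] before /β/ (retroflex → bilabial, matching bilabial); /ʂ/ → [f] before /v/ (retroflex → labiodental, matching labiodental) — only place changes, and always toward the following segment.
Since the segment that changes precedes the conditioning segment, the assimilation is regressive.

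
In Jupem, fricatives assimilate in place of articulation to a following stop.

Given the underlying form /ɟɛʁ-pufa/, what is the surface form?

The rule targets /ʁ/ (voiced uvular fricative), which sits before the trigger /p/ (bilabial).
Changing only its place to bilabial gives [β] — the voiced bilabial fricative.

[ɟɛβpufa]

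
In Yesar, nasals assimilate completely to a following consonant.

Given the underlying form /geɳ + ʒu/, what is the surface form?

/ɳ/ is the segment targeted by the rule; it sits immediately before /ʒ/, so it assimilates completely and surfaces as [ʒ].

[geʒʒu]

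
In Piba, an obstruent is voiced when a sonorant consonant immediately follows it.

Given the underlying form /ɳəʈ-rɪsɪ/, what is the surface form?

The rule targets /ʈ/ (voiceless retroflex stop), which sits before the trigger /r/ (voiced).
The voiced retroflex stop is [ɖ], so /ʈ/ → [ɖ].

[ɳəɖrɪsɪ]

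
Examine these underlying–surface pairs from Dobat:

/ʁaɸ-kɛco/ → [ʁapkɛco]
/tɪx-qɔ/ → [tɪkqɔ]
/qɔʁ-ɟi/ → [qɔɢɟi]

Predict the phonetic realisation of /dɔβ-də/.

[dɔbdə]

The data show regressive manner assimilation: /ɸ/ → [p] before /k/; /x/ → [k] before /q/; /ʁ/ → [ɢ] before /ɟ/. In each pair only manner changes, matching the following consonant, while place and voice stay constant.
/β/ is a voiced bilabial fricative. The following trigger /d/ is a stop, so /β/ must become a stop as well.
The voiced bilabial stop is [b], so /β/ → [b].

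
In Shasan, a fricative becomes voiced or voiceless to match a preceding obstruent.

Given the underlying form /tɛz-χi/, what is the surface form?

[tɛzʁi]

The rule targets /χ/ (voiceless uvular fricative), which sits after the trigger /z/ (voiced).
A voiced uvular fricative is [ʁ], so the surface segment is [ʁ].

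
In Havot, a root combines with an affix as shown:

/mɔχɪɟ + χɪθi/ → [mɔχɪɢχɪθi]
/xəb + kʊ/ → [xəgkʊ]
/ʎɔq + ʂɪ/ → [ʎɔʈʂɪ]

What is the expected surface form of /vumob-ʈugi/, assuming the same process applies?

[vumoɖʈugi]

The data show regressive place assimilation: /ɟ/ → [ɢ] before /χ/; /b/ → [g] before /k/; /q/ → [ʈ] before /ʂ/. In each pair only place changes, matching the following consonant, while manner and voice stay constant.
/b/ is a voiced bilabial stop. The following trigger /ʈ/ is retroflex, so /b/ must become retroflex as well.
A voiced retroflex stop is [ɖ], so the surface segment is [ɖ].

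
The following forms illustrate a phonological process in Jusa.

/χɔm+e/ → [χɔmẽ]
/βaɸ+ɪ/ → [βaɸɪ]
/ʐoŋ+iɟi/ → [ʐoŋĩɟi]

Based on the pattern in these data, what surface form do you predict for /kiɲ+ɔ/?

The data show progressive nasality assimilation (vowel nasalisation): /e/ → [ẽ] after /m/; /i/ → [ĩ] after /ŋ/ — a vowel is nasalised by an immediately preceding nasal consonant.
No change occurs in [βaɸɪ] because the vowel at the boundary is adjacent to an oral consonant, not a nasal (/ɪ/ next to /ɸ/).
/ɔ/ sits next to the nasal /ɲ/ and is therefore nasalised to [ɔ̃].

[kiɲɔ̃]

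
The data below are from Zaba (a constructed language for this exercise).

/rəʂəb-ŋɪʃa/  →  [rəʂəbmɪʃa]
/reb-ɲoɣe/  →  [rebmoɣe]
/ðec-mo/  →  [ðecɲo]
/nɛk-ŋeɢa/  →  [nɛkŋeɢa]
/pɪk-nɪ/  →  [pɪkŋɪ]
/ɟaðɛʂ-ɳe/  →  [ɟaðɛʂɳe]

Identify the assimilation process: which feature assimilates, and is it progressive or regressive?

The segment that alternates is /ŋ/, which surfaces as [m] when adjacent to /b/.
/ŋ/ is velar while /b/ is bilabial; the output [m] is bilabial, matching the trigger — so the feature that spreads is place.
Manner and voice are unchanged, so the assimilation is partial, not total.
Checking the remaining alternations: /ɲ/ → [m] after /b/ (palatal → bilabial, matching bilabial); /m/ → [ɲ] after /c/ (bilabial → palatal, matching palatal); /n/ → [ŋ] after /k/ (alveolar → velar, matching velar) — only place changes, and always toward the preceding segment.
Nothing changes in [nɛkŋeɢa], [ɟaðɛʂɳe]: there the adjacent consonants already agree in place (/ŋ/ and /k/ are both velar; /ɳ/ and /ʂ/ are both retroflex), so these forms are consistent with the same rule.
The trigger is the preceding segment, so the direction is progressive (perseverative).

progressive place assimilation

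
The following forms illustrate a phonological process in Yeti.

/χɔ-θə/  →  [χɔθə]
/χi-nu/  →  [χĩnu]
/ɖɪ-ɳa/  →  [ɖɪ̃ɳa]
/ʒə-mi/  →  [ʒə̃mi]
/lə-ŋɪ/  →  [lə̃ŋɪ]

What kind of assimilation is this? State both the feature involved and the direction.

regressive nasality assimilation (vowel nasalisation)

The vowel /i/ surfaces as nasalised [ĩ] next to the following nasal /n/ — it has acquired the [+nasal] feature of its neighbour.
The other forms show the same pattern: /ɪ/ → [ɪ̃] before /ɳ/; /ə/ → [ə̃] before /m/; /ə/ → [ə̃] before /ŋ/ — each time a vowel is nasalised next to a following nasal.
No change occurs in [χɔθə] because the vowel at the boundary is adjacent to an oral consonant, not a nasal (/ɔ/ next to /θ/).
Because the conditioning nasal is to the right of the vowel that changes, the process is regressive (anticipatory).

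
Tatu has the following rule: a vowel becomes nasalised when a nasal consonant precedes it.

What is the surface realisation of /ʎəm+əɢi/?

The vowel /ə/ is adjacent to the preceding nasal /m/, so it acquires [+nasal] and surfaces as [ə̃].

[ʎəmə̃ɢi]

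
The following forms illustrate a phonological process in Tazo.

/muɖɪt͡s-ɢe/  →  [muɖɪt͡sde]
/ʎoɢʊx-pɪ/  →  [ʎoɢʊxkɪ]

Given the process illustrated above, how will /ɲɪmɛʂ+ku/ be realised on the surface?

The data show progressive place assimilation: /ɢ/ → [d] after /t͡s/; /p/ → [k] after /x/. In each pair only place changes, matching the preceding consonant, while manner and voice stay constant.
/k/ is a voiceless velar stop. The preceding trigger /ʂ/ is retroflex, so /k/ must become retroflex as well.
A voiceless retroflex stop is [ʈ], so the surface segment is [ʈ].

[ɲɪmɛʂʈu]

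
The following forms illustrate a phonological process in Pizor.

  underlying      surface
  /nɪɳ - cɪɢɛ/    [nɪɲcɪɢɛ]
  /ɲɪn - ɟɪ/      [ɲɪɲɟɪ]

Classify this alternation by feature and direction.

Comparing underlying and surface forms, /ɳ/ → [ɲ] is the alternation; the neighbouring /c/ is constant.
The change retroflex → palatal matches the place of the following /c/, identifying this as place assimilation.
Manner and voice are unchanged, so the assimilation is partial, not total.
The other alternating form patterns the same way: /n/ → [ɲ] before /ɟ/ (alveolar → palatal, matching palatal) — only place changes, and always toward the following segment.
Since the segment that changes precedes the conditioning segment, the assimilation is regressive.

regressive place assimilation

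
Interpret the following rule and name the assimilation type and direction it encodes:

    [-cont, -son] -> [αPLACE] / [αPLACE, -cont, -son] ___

progressive place assimilation

The shared variable α links the value of the place features (abbreviated [PLACE]) on the target to the same value on the neighbouring segment, so place is the feature that assimilates.
Since the environment is written before the underscore, the trigger precedes the target; the direction is progressive.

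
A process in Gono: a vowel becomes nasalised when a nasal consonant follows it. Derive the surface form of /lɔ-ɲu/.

The vowel /ɔ/ is adjacent to the following nasal /ɲ/, so it acquires [+nasal] and surfaces as [ɔ̃].

[lɔ̃ɲu]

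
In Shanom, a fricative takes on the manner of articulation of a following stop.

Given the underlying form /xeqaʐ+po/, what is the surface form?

The rule targets /ʐ/ (voiced retroflex fricative), which sits before the trigger /p/ (stop).
Changing only its manner to stop gives [ɖ] — the voiced retroflex stop.

[xeqaɖpo]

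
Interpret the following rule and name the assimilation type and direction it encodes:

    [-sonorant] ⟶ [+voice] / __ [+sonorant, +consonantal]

regressive voicing assimilation

The target ([-sonorant], obstruents) acquires [+voice] next to a sonorant consonant ([+sonorant, +consonantal]) — it takes on the voicing of its neighbour, so the feature that spreads is voicing.
Since the environment is written after the underscore, the trigger follows the target; the direction is regressive.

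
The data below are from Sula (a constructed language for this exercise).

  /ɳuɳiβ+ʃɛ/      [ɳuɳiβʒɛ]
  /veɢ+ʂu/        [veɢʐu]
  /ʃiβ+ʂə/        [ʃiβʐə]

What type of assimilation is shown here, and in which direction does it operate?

The segment that alternates is /ʃ/, which surfaces as [ʒ] when adjacent to /β/.
The change voiceless → voiced matches the voicing of the preceding /β/, identifying this as voicing assimilation.
Place and manner are unchanged, so the assimilation is partial, not total.
Checking the remaining alternations: /ʂ/ → [ʐ] after /ɢ/ (voiceless → voiced, matching voiced); /ʂ/ → [ʐ] after /β/ (voiceless → voiced, matching voiced) — only voicing changes, and always toward the preceding segment.
The trigger is the preceding segment, so the direction is progressive (perseverative).

progressive voicing assimilation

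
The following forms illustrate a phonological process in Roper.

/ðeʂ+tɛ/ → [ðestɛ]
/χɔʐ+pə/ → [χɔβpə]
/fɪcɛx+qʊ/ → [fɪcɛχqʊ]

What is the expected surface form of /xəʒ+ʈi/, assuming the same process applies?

[xəʐʈi]

The data show regressive place assimilation: /ʂ/ → [s] before /t/; /ʐ/ → [β] before /p/; /x/ → [χ] before /q/. In each pair only place changes, matching the following consonant, while manner and voice stay constant.
/ʒ/ is a voiced postalveolar fricative. The following trigger /ʈ/ is retroflex, so /ʒ/ must become retroflex as well.
Changing only its place to retroflex gives [ʐ] — the voiced retroflex fricative.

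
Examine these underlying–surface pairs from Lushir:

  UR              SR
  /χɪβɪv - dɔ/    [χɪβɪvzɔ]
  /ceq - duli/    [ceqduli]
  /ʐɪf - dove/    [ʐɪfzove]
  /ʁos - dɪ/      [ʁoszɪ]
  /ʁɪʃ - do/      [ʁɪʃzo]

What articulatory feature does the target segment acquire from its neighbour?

The segment that alternates is /d/, which surfaces as [z] when adjacent to /v/.
The change stop → fricative matches the manner of the preceding /v/, identifying this as manner assimilation.
Checking the remaining alternations: /d/ → [z] after /f/ (stop → fricative, matching a fricative); /d/ → [z] after /s/ (stop → fricative, matching a fricative); /d/ → [z] after /ʃ/ (stop → fricative, matching a fricative) — only manner changes, and always toward the preceding segment.
No alternation appears in [ceqduli]: there the adjacent consonants already agree in manner (/d/ and /q/ are both stops), so this form is consistent with the same rule.

manner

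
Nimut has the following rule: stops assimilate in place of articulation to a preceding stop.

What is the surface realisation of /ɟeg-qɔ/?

/q/ is a voiceless uvular stop. The preceding trigger /g/ is velar, so /q/ must become velar as well.
The voiceless velar stop is [k], so /q/ → [k].

[ɟegkɔ]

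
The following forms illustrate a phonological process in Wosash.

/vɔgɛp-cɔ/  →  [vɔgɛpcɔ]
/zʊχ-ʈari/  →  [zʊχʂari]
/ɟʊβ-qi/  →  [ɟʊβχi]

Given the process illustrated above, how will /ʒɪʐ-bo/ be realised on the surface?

[ʒɪʐβo]

The data show progressive manner assimilation: /ʈ/ → [ʂ] after /χ/; /q/ → [χ] after /β/. In each pair only manner changes, matching the preceding consonant, while place and voice stay constant.
No alternation appears in [vɔgɛpcɔ]: there the adjacent consonants already agree in manner (/c/ and /p/ are both stops), so this form is consistent with the same rule.
/b/ is a voiced bilabial stop. The preceding trigger /ʐ/ is a fricative, so /b/ must become a fricative as well.
A voiced bilabial fricative is [β], so the surface segment is [β].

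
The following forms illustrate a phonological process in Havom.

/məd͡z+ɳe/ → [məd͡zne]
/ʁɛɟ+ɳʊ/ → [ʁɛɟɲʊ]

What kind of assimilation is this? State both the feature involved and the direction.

Comparing underlying and surface forms, /ɳ/ → [n] is the alternation; the neighbouring /d͡z/ is constant.
The change retroflex → alveolar matches the place of the preceding /d͡z/, identifying this as place assimilation.
Manner and voice are unchanged, so the assimilation is partial, not total.
Checking the remaining alternation: /ɳ/ → [ɲ] after /ɟ/ (retroflex → palatal, matching palatal) — only place changes, and always toward the preceding segment.
The trigger is the preceding segment, so the direction is progressive (perseverative).

progressive place assimilation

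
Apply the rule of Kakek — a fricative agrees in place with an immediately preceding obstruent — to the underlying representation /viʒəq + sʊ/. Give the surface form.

[viʒəqχʊ]

The rule targets /s/ (voiceless alveolar fricative), which sits after the trigger /q/ (uvular).
A voiceless uvular fricative is [χ], so the surface segment is [χ].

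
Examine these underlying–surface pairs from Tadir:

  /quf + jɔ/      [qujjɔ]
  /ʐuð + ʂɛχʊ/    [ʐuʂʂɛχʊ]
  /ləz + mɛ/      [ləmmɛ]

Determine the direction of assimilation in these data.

regressive

Comparing underlying and surface forms, /f/ → [j] is the alternation; the neighbouring /j/ is constant.
The output [j] is identical to the trigger /j/ — every feature (place, manner, voicing) has been copied — so this is total assimilation.
The other forms behave the same way: /ð/ → [ʂ] before /ʂ/; /z/ → [m] before /m/ — in each case the output is a copy of the following consonant.
Since the segment that changes precedes the conditioning segment, the assimilation is regressive.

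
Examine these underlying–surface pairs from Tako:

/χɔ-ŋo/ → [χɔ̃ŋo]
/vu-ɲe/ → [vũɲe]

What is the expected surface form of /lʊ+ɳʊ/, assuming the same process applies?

[lʊ̃ɳʊ]

The data show regressive nasality assimilation (vowel nasalisation): /ɔ/ → [ɔ̃] before /ŋ/; /u/ → [ũ] before /ɲ/ — a vowel is nasalised by an immediately following nasal consonant.
/ʊ/ sits next to the nasal /ɳ/ and is therefore nasalised to [ʊ̃].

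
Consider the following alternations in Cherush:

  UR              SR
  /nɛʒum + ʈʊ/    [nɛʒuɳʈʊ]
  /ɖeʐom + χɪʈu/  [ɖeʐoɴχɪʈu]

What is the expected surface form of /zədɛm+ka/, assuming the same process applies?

[zədɛŋka]

The data show regressive place assimilation: /m/ → [ɳ] before /ʈ/; /m/ → [ɴ] before /χ/. In each pair only place changes, matching the following consonant, while manner and voice stay constant.
The rule targets /m/ (voiced bilabial nasal), which sits before the trigger /k/ (velar).
The voiced velar nasal is [ŋ], so /m/ → [ŋ].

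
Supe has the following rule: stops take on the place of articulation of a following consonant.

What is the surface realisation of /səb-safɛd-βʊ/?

[sədsafɛbβʊ]

The rule targets /b/ (voiced bilabial stop), which sits before the trigger /s/ (alveolar).
Changing only its place to alveolar gives [d] — the voiced alveolar stop.
The same rule applies at the second boundary: /d/ → [b] next to /β/.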